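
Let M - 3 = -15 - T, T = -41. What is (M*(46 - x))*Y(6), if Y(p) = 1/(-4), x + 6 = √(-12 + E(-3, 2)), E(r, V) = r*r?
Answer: -377 + 29*I*√3/4 ≈ -377.0 + 12.557*I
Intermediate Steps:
E(r, V) = r²
x = -6 + I*√3 (x = -6 + √(-12 + (-3)²) = -6 + √(-12 + 9) = -6 + √(-3) = -6 + I*√3 ≈ -6.0 + 1.732*I)
Y(p) = -¼
M = 29 (M = 3 + (-15 - 1*(-41)) = 3 + (-15 + 41) = 3 + 26 = 29)
(M*(46 - x))*Y(6) = (29*(46 - (-6 + I*√3)))*(-¼) = (29*(46 + (6 - I*√3)))*(-¼) = (29*(52 - I*√3))*(-¼) = (1508 - 29*I*√3)*(-¼) = -377 + 29*I*√3/4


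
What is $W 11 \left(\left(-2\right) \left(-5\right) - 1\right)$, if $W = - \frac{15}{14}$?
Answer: $- \frac{1485}{14} \approx -106.07$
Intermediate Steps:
$W = - \frac{15}{14}$ ($W = \left(-15\right) \frac{1}{14} = - \frac{15}{14} \approx -1.0714$)
$W 11 \left(\left(-2\right) \left(-5\right) - 1\right) = \left(- \frac{15}{14}\right) 11 \left(\left(-2\right) \left(-5\right) - 1\right) = - \frac{165 \left(10 - 1\right)}{14} = \left(- \frac{165}{14}\right) 9 = - \frac{1485}{14}$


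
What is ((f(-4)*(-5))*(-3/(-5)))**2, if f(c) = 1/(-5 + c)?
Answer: 1/9 ≈ 0.11111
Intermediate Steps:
((f(-4)*(-5))*(-3/(-5)))**2 = ((-5/(-5 - 4))*(-3/(-5)))**2 = ((-5/(-9))*(-3*(-1/5)))**2 = (-1/9*(-5)*(3/5))**2 = ((5/9)*(3/5))**2 = (1/3)**2 = 1/9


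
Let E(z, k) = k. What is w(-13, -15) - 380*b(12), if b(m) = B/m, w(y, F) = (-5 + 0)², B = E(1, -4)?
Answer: 455/3 ≈ 151.67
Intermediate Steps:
B = -4
w(y, F) = 25 (w(y, F) = (-5)² = 25)
b(m) = -4/m
w(-13, -15) - 380*b(12) = 25 - (-1520)/12 = 25 - 380*(-⅓) = 25 + 380/3 = 455/3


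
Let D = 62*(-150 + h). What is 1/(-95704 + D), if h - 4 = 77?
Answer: -1/99982 ≈ -1.0002e-5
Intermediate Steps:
h = 81 (h = 4 + 77 = 81)
D = -4278 (D = 62*(-150 + 81) = 62*(-69) = -4278)
1/(-95704 + D) = 1/(-95704 - 4278) = 1/(-99982) = -1/99982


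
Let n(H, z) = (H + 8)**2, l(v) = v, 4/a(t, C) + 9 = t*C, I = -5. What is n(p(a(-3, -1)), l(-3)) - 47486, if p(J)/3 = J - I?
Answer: -47045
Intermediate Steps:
a(t, C) = 4/(-9 + C*t) (a(t, C) = 4/(-9 + t*C) = 4/(-9 + C*t))
p(J) = 15 + 3*J (p(J) = 3*(J - 1*(-5)) = 3*(J + 5) = 3*(5 + J) = 15 + 3*J)
n(H, z) = (8 + H)**2
n(p(a(-3, -1)), l(-3)) - 47486 = (8 + (15 + 3*(4/(-9 - 1*(-3)))))**2 - 47486 = (8 + (15 + 3*(4/(-9 + 3))))**2 - 47486 = (8 + (15 + 3*(4/(-6))))**2 - 47486 = (8 + (15 + 3*(4*(-1/6))))**2 - 47486 = (8 + (15 + 3*(-2/3)))**2 - 47486 = (8 + (15 - 2))**2 - 47486 = (8 + 13)**2 - 47486 = 21**2 - 47486 = 441 - 47486 = -47045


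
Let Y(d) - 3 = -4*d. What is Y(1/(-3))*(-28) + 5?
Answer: -349/3 ≈ -116.33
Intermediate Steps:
Y(d) = 3 - 4*d
Y(1/(-3))*(-28) + 5 = (3 - 4/(-3))*(-28) + 5 = (3 - 4*(-⅓))*(-28) + 5 = (3 + 4/3)*(-28) + 5 = (13/3)*(-28) + 5 = -364/3 + 5 = -349/3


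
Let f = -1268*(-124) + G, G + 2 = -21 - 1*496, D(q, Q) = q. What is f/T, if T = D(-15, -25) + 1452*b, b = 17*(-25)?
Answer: -156713/617115 ≈ -0.25394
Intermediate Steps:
b = -425
G = -519 (G = -2 + (-21 - 1*496) = -2 + (-21 - 496) = -2 - 517 = -519)
T = -617115 (T = -15 + 1452*(-425) = -15 - 617100 = -617115)
f = 156713 (f = -1268*(-124) - 519 = 157232 - 519 = 156713)
f/T = 156713/(-617115) = 156713*(-1/617115) = -156713/617115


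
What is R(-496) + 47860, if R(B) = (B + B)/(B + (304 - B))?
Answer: 909278/19 ≈ 47857.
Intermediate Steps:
R(B) = B/152 (R(B) = (2*B)/304 = (2*B)*(1/304) = B/152)
R(-496) + 47860 = (1/152)*(-496) + 47860 = -62/19 + 47860 = 909278/19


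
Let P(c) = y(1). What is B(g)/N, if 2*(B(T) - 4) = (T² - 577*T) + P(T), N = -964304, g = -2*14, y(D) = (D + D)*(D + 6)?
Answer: -771/87664 ≈ -0.0087949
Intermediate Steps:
y(D) = 2*D*(6 + D) (y(D) = (2*D)*(6 + D) = 2*D*(6 + D))
g = -28
P(c) = 14 (P(c) = 2*1*(6 + 1) = 2*1*7 = 14)
B(T) = 11 + T²/2 - 577*T/2 (B(T) = 4 + ((T² - 577*T) + 14)/2 = 4 + (14 + T² - 577*T)/2 = 4 + (7 + T²/2 - 577*T/2) = 11 + T²/2 - 577*T/2)
B(g)/N = (11 + (½)*(-28)² - 577/2*(-28))/(-964304) = (11 + (½)*784 + 8078)*(-1/964304) = (11 + 392 + 8078)*(-1/964304) = 8481*(-1/964304) = -771/87664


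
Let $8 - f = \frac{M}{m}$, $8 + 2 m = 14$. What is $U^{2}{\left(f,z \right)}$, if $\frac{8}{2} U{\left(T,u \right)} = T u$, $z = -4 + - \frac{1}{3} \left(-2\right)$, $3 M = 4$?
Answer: $\frac{28900}{729} \approx 39.643$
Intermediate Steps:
$m = 3$ ($m = -4 + \frac{1}{2} \cdot 14 = -4 + 7 = 3$)
$M = \frac{4}{3}$ ($M = \frac{1}{3} \cdot 4 = \frac{4}{3} \approx 1.3333$)
$f = \frac{68}{9}$ ($f = 8 - \frac{4}{3 \cdot 3} = 8 - \frac{4}{3} \cdot \frac{1}{3} = 8 - \frac{4}{9} = \frac{68}{9} \approx 7.5556$)
$z = - \frac{10}{3}$ ($z = -4 + \left(-1\right) \frac{1}{3} \left(-2\right) = -4 - - \frac{2}{3} = -4 + \frac{2}{3} = - \frac{10}{3} \approx -3.3333$)
$U{\left(T,u \right)} = \frac{T u}{4}$
$U^{2}{\left(f,z \right)} = \left(\frac{1}{4} \cdot \frac{68}{9} \left(- \frac{10}{3}\right)\right)^{2} = \left(- \frac{170}{27}\right)^{2} = \frac{28900}{729}$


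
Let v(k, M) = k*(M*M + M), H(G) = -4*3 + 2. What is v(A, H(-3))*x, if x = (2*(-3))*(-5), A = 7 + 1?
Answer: 21600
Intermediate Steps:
A = 8
H(G) = -10 (H(G) = -12 + 2 = -10)
v(k, M) = k*(M + M²) (v(k, M) = k*(M² + M) = k*(M + M²))
x = 30 (x = -6*(-5) = 30)
v(A, H(-3))*x = -10*8*(1 - 10)*30 = -10*8*(-9)*30 = 720*30 = 21600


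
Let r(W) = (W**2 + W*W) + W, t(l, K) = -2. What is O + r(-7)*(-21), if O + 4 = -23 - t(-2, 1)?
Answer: -1936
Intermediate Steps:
r(W) = W + 2*W**2 (r(W) = (W**2 + W**2) + W = 2*W**2 + W = W + 2*W**2)
O = -25 (O = -4 + (-23 - 1*(-2)) = -4 + (-23 + 2) = -4 - 21 = -25)
O + r(-7)*(-21) = -25 - 7*(1 + 2*(-7))*(-21) = -25 - 7*(1 - 14)*(-21) = -25 - 7*(-13)*(-21) = -25 + 91*(-21) = -25 - 1911 = -1936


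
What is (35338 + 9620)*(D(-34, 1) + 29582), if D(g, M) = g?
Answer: 1328418984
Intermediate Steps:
(35338 + 9620)*(D(-34, 1) + 29582) = (35338 + 9620)*(-34 + 29582) = 44958*29548 = 1328418984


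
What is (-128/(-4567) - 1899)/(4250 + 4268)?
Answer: -8672605/38901706 ≈ -0.22294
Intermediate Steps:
(-128/(-4567) - 1899)/(4250 + 4268) = (-128*(-1/4567) - 1899)/8518 = (128/4567 - 1899)*(1/8518) = -8672605/4567*1/8518 = -8672605/38901706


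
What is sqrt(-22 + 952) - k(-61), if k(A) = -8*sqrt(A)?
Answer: sqrt(930) + 8*I*sqrt(61) ≈ 30.496 + 62.482*I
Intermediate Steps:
sqrt(-22 + 952) - k(-61) = sqrt(-22 + 952) - (-8)*sqrt(-61) = sqrt(930) - (-8)*I*sqrt(61) = sqrt(930) + 8*I*sqrt(61)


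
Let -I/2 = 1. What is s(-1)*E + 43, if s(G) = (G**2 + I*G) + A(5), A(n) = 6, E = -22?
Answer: -155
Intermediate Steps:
I = -2 (I = -2*1 = -2)
s(G) = 6 + G**2 - 2*G (s(G) = (G**2 - 2*G) + 6 = 6 + G**2 - 2*G)
s(-1)*E + 43 = (6 + (-1)**2 - 2*(-1))*(-22) + 43 = (6 + 1 + 2)*(-22) + 43 = 9*(-22) + 43 = -198 + 43 = -155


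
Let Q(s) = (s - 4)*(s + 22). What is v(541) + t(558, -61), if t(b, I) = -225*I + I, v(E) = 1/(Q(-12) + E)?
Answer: 5205985/381 ≈ 13664.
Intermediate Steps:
Q(s) = (-4 + s)*(22 + s)
v(E) = 1/(-160 + E) (v(E) = 1/((-88 + (-12)² + 18*(-12)) + E) = 1/((-88 + 144 - 216) + E) = 1/(-160 + E))
t(b, I) = -224*I
v(541) + t(558, -61) = 1/(-160 + 541) - 224*(-61) = 1/381 + 13664 = 5205985/381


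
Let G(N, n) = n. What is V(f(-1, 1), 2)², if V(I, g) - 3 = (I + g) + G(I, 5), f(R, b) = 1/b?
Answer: 121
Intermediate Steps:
V(I, g) = 8 + I + g (V(I, g) = 3 + ((I + g) + 5) = 3 + (5 + I + g) = 8 + I + g)
V(f(-1, 1), 2)² = (8 + 1/1 + 2)² = (8 + 1 + 2)² = 11² = 121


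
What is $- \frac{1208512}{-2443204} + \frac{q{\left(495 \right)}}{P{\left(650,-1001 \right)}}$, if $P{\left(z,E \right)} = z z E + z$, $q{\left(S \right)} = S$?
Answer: $\frac{8518415356687}{17221405926790} \approx 0.49464$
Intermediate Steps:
$P{\left(z,E \right)} = z + E z^{2}$ ($P{\left(z,E \right)} = z^{2} E + z = E z^{2} + z = z + E z^{2}$)
$- \frac{1208512}{-2443204} + \frac{q{\left(495 \right)}}{P{\left(650,-1001 \right)}} = - \frac{1208512}{-2443204} + \frac{495}{650 \left(1 - 650650\right)} = \left(-1208512\right) \left(- \frac{1}{2443204}\right) + \frac{495}{650 \left(1 - 650650\right)} = \frac{302128}{610801} + \frac{495}{650 \left(-650649\right)} = \frac{302128}{610801} + \frac{495}{-422921850} = \frac{302128}{610801} + 495 \left(- \frac{1}{422921850}\right) = \frac{302128}{610801} - \frac{33}{28194790} = \frac{8518415356687}{17221405926790}$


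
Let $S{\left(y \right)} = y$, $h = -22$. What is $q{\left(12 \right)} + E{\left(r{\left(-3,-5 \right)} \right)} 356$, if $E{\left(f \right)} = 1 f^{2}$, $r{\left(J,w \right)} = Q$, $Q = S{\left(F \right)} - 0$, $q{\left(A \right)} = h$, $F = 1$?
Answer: $334$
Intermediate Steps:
$q{\left(A \right)} = -22$
$Q = 1$ ($Q = 1 - 0 = 1 + 0 = 1$)
$r{\left(J,w \right)} = 1$
$E{\left(f \right)} = f^{2}$
$q{\left(12 \right)} + E{\left(r{\left(-3,-5 \right)} \right)} 356 = -22 + 1^{2} \cdot 356 = -22 + 1 \cdot 356 = -22 + 356 = 334$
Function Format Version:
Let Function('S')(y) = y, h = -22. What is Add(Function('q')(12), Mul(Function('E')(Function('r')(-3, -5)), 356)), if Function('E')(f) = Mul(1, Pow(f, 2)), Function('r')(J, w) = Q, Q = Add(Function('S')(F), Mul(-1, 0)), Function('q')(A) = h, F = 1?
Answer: 334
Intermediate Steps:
Function('q')(A) = -22
Q = 1 (Q = Add(1, Mul(-1, 0)) = Add(1, 0) = 1)
Function('r')(J, w) = 1
Function('E')(f) = Pow(f, 2)
Add(Function('q')(12), Mul(Function('E')(Function('r')(-3, -5)), 356)) = Add(-22, Mul(Pow(1, 2), 356)) = Add(-22, Mul(1, 356)) = Add(-22, 356) = 334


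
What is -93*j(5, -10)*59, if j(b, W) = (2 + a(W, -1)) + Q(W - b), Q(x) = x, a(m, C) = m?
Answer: 126201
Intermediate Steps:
j(b, W) = 2 - b + 2*W (j(b, W) = (2 + W) + (W - b) = 2 - b + 2*W)
-93*j(5, -10)*59 = -93*(2 - 1*5 + 2*(-10))*59 = -93*(2 - 5 - 20)*59 = -93*(-23)*59 = 2139*59 = 126201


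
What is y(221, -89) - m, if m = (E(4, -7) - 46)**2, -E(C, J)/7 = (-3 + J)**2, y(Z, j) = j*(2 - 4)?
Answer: -556338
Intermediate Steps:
y(Z, j) = -2*j (y(Z, j) = j*(-2) = -2*j)
E(C, J) = -7*(-3 + J)**2
m = 556516 (m = (-7*(-3 - 7)**2 - 46)**2 = (-7*(-10)**2 - 46)**2 = (-7*100 - 46)**2 = (-700 - 46)**2 = (-746)**2 = 556516)
y(221, -89) - m = -2*(-89) - 1*556516 = 178 - 556516 = -556338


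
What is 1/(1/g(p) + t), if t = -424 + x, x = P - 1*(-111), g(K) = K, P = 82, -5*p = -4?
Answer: -4/919 ≈ -0.0043526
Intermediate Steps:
p = ⅘ (p = -⅕*(-4) = ⅘ ≈ 0.80000)
x = 193 (x = 82 - 1*(-111) = 82 + 111 = 193)
t = -231 (t = -424 + 193 = -231)
1/(1/g(p) + t) = 1/(1/(⅘) - 231) = 1/(5/4 - 231) = 1/(-919/4) = -4/919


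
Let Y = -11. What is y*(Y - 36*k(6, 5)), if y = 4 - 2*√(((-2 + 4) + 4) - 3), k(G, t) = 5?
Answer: -764 + 382*√3 ≈ -102.36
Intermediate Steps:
y = 4 - 2*√3 (y = 4 - 2*√((2 + 4) - 3) = 4 - 2*√(6 - 3) = 4 - 2*√3 ≈ 0.53590)
y*(Y - 36*k(6, 5)) = (4 - 2*√3)*(-11 - 36*5) = (4 - 2*√3)*(-11 - 180) = (4 - 2*√3)*(-191) = -764 + 382*√3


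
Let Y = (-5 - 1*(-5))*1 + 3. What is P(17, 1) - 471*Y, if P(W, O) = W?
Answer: -1396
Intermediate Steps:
Y = 3 (Y = (-5 + 5)*1 + 3 = 0*1 + 3 = 0 + 3 = 3)
P(17, 1) - 471*Y = 17 - 471*3 = 17 - 1413 = -1396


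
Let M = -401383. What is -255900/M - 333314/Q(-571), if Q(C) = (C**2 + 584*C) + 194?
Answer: 135636474362/2901597707 ≈ 46.745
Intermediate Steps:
Q(C) = 194 + C**2 + 584*C
-255900/M - 333314/Q(-571) = -255900/(-401383) - 333314/(194 + (-571)**2 + 584*(-571)) = -255900*(-1/401383) - 333314/(194 + 326041 - 333464) = 255900/401383 - 333314/(-7229) = 255900/401383 - 333314*(-1/7229) = 255900/401383 + 333314/7229 = 135636474362/2901597707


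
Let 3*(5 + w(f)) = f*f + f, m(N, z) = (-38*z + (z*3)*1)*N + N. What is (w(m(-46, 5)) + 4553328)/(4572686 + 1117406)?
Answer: 25910663/5690092 ≈ 4.5536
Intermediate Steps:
m(N, z) = N - 35*N*z (m(N, z) = (-38*z + (3*z)*1)*N + N = (-38*z + 3*z)*N + N = (-35*z)*N + N = -35*N*z + N = N - 35*N*z)
w(f) = -5 + f/3 + f²/3 (w(f) = -5 + (f*f + f)/3 = -5 + (f² + f)/3 = -5 + (f + f²)/3 = -5 + (f/3 + f²/3) = -5 + f/3 + f²/3)
(w(m(-46, 5)) + 4553328)/(4572686 + 1117406) = ((-5 + (-46*(1 - 35*5))/3 + (-46*(1 - 35*5))²/3) + 4553328)/(4572686 + 1117406) = ((-5 + (-46*(1 - 175))/3 + (-46*(1 - 175))²/3) + 4553328)/5690092 = ((-5 + (-46*(-174))/3 + (-46*(-174))²/3) + 4553328)*(1/5690092) = ((-5 + (⅓)*8004 + (⅓)*8004²) + 4553328)*(1/5690092) = ((-5 + 2668 + (⅓)*64064016) + 4553328)*(1/5690092) = ((-5 + 2668 + 21354672) + 4553328)*(1/5690092) = (21357335 + 4553328)*(1/5690092) = 25910663*(1/5690092) = 25910663/5690092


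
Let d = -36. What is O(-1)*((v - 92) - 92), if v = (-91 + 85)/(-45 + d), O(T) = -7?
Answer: 34762/27 ≈ 1287.5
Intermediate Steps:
v = 2/27 (v = (-91 + 85)/(-45 - 36) = -6/(-81) = -6*(-1/81) = 2/27 ≈ 0.074074)
O(-1)*((v - 92) - 92) = -7*((2/27 - 92) - 92) = -7*(-2482/27 - 92) = -7*(-4966/27) = 34762/27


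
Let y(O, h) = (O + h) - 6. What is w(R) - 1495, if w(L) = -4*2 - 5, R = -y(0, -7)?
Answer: -1508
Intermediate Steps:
y(O, h) = -6 + O + h
R = 13 (R = -(-6 + 0 - 7) = -1*(-13) = 13)
w(L) = -13 (w(L) = -8 - 5 = -13)
w(R) - 1495 = -13 - 1495 = -1508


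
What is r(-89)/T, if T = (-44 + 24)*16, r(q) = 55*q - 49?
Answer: 309/20 ≈ 15.450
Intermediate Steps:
r(q) = -49 + 55*q
T = -320 (T = -20*16 = -320)
r(-89)/T = (-49 + 55*(-89))/(-320) = (-49 - 4895)*(-1/320) = -4944*(-1/320) = 309/20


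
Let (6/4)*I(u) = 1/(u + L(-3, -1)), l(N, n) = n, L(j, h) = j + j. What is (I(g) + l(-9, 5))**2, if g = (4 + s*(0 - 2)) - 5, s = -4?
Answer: 289/9 ≈ 32.111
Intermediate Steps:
L(j, h) = 2*j
g = 7 (g = (4 - 4*(0 - 2)) - 5 = (4 - 4*(-2)) - 5 = (4 + 8) - 5 = 12 - 5 = 7)
I(u) = 2/(3*(-6 + u)) (I(u) = 2/(3*(u + 2*(-3))) = 2/(3*(u - 6)) = 2/(3*(-6 + u)))
(I(g) + l(-9, 5))**2 = (2/(3*(-6 + 7)) + 5)**2 = ((2/3)/1 + 5)**2 = ((2/3)*1 + 5)**2 = (2/3 + 5)**2 = (17/3)**2 = 289/9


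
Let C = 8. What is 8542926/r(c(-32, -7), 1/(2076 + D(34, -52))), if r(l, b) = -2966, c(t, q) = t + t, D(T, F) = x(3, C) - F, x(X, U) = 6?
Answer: -4271463/1483 ≈ -2880.3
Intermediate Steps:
D(T, F) = 6 - F
c(t, q) = 2*t
8542926/r(c(-32, -7), 1/(2076 + D(34, -52))) = 8542926/(-2966) = 8542926*(-1/2966) = -4271463/1483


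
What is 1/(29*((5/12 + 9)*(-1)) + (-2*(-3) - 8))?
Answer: -12/3301 ≈ -0.0036353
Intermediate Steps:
1/(29*((5/12 + 9)*(-1)) + (-2*(-3) - 8)) = 1/(29*((5*(1/12) + 9)*(-1)) + (6 - 8)) = 1/(29*((5/12 + 9)*(-1)) - 2) = 1/(29*((113/12)*(-1)) - 2) = 1/(29*(-113/12) - 2) = 1/(-3277/12 - 2) = 1/(-3301/12) = -12/3301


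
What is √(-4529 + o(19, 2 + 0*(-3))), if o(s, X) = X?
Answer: 3*I*√503 ≈ 67.283*I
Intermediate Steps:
√(-4529 + o(19, 2 + 0*(-3))) = √(-4529 + (2 + 0*(-3))) = √(-4529 + (2 + 0)) = √(-4529 + 2) = √(-4527) = 3*I*√503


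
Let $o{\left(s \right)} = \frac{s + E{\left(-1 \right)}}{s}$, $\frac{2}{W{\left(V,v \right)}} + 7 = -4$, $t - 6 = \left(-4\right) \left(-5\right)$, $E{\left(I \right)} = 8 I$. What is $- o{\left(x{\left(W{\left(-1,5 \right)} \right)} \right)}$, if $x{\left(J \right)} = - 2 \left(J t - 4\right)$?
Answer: $- \frac{13}{24} \approx -0.54167$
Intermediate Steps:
$t = 26$ ($t = 6 - -20 = 6 + 20 = 26$)
$W{\left(V,v \right)} = - \frac{2}{11}$ ($W{\left(V,v \right)} = \frac{2}{-7 - 4} = \frac{2}{-11} = 2 \left(- \frac{1}{11}\right) = - \frac{2}{11}$)
$x{\left(J \right)} = 8 - 52 J$ ($x{\left(J \right)} = - 2 \left(J 26 - 4\right) = - 2 \left(26 J - 4\right) = - 2 \left(-4 + 26 J\right) = 8 - 52 J$)
$o{\left(s \right)} = \frac{-8 + s}{s}$ ($o{\left(s \right)} = \frac{s + 8 \left(-1\right)}{s} = \frac{s - 8}{s} = \frac{-8 + s}{s}$)
$- o{\left(x{\left(W{\left(-1,5 \right)} \right)} \right)} = - \frac{-8 + \left(8 - - \frac{104}{11}\right)}{8 - - \frac{104}{11}} = - \frac{-8 + \left(8 + \frac{104}{11}\right)}{8 + \frac{104}{11}} = - \frac{-8 + \frac{192}{11}}{\frac{192}{11}} = - \frac{11 \cdot 104}{192 \cdot 11} = \left(-1\right) \frac{13}{24} = - \frac{13}{24}$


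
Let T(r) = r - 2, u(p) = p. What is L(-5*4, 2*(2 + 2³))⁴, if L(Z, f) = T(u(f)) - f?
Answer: 16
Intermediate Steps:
T(r) = -2 + r
L(Z, f) = -2 (L(Z, f) = (-2 + f) - f = -2)
L(-5*4, 2*(2 + 2³))⁴ = (-2)⁴ = 16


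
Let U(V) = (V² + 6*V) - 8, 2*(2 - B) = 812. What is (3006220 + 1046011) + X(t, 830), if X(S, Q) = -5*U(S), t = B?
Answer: 3248311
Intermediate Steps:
B = -404 (B = 2 - ½*812 = 2 - 406 = -404)
t = -404
U(V) = -8 + V² + 6*V
X(S, Q) = 40 - 30*S - 5*S² (X(S, Q) = -5*(-8 + S² + 6*S) = 40 - 30*S - 5*S²)
(3006220 + 1046011) + X(t, 830) = (3006220 + 1046011) + (40 - 30*(-404) - 5*(-404)²) = 4052231 + (40 + 12120 - 5*163216) = 4052231 + (40 + 12120 - 816080) = 4052231 - 803920 = 3248311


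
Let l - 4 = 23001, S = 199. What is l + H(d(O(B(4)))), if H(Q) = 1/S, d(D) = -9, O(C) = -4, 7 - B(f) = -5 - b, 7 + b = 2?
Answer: 4577996/199 ≈ 23005.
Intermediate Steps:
b = -5 (b = -7 + 2 = -5)
B(f) = 7 (B(f) = 7 - (-5 - 1*(-5)) = 7 - (-5 + 5) = 7 - 1*0 = 7 + 0 = 7)
l = 23005 (l = 4 + 23001 = 23005)
H(Q) = 1/199
l + H(d(O(B(4)))) = 23005 + 1/199 = 4577996/199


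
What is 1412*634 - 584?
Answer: 894624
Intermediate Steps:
1412*634 - 584 = 895208 - 584 = 894624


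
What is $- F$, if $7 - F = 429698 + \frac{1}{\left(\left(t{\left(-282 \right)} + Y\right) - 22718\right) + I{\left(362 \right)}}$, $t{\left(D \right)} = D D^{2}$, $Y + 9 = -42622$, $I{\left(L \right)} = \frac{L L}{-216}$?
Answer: $\frac{521882527068535}{1214553079} \approx 4.2969 \cdot 10^{5}$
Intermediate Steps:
$I{\left(L \right)} = - \frac{L^{2}}{216}$ ($I{\left(L \right)} = L^{2} \left(- \frac{1}{216}\right) = - \frac{L^{2}}{216}$)
$Y = -42631$ ($Y = -9 - 42622 = -42631$)
$t{\left(D \right)} = D^{3}$
$F = - \frac{521882527068535}{1214553079}$ ($F = 7 - \left(429698 + \frac{1}{\left(\left(\left(-282\right)^{3} - 42631\right) - 22718\right) - \frac{362^{2}}{216}}\right) = 7 - \left(429698 + \frac{1}{\left(\left(-22425768 - 42631\right) - 22718\right) - \frac{32761}{54}}\right) = 7 - \left(429698 + \frac{1}{\left(-22468399 - 22718\right) - \frac{32761}{54}}\right) = 7 - \left(429698 + \frac{1}{-22491117 - \frac{32761}{54}}\right) = 7 - \left(429698 + \frac{1}{- \frac{1214553079}{54}}\right) = 7 - \left(429698 - \frac{54}{1214553079}\right) = 7 - \frac{521891028940088}{1214553079} = - \frac{521882527068535}{1214553079} \approx -4.2969 \cdot 10^{5}$)
$- F = \left(-1\right) \left(- \frac{521882527068535}{1214553079}\right) = \frac{521882527068535}{1214553079}$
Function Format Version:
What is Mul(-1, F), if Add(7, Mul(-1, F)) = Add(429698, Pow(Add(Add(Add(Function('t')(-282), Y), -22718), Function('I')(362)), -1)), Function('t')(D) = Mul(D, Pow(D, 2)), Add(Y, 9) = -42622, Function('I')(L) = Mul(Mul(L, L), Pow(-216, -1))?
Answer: Rational(521882527068535, 1214553079) ≈ 4.2969e+5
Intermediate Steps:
Function('I')(L) = Mul(Rational(-1, 216), Pow(L, 2)) (Function('I')(L) = Mul(Pow(L, 2), Rational(-1, 216)) = Mul(Rational(-1, 216), Pow(L, 2)))
Y = -42631 (Y = Add(-9, -42622) = -42631)
Function('t')(D) = Pow(D, 3)
F = Rational(-521882527068535, 1214553079) (F = Add(7, Mul(-1, Add(429698, Pow(Add(Add(Add(Pow(-282, 3), -42631), -22718), Mul(Rational(-1, 216), Pow(362, 2))), -1)))) = Add(7, Mul(-1, Add(429698, Pow(Add(Add(Add(-22425768, -42631), -22718), Mul(Rational(-1, 216), 131044)), -1)))) = Add(7, Mul(-1, Add(429698, Pow(Add(Add(-22468399, -22718), Rational(-32761, 54)), -1)))) = Add(7, Mul(-1, Add(429698, Pow(Add(-22491117, Rational(-32761, 54)), -1)))) = Add(7, Mul(-1, Add(429698, Pow(Rational(-1214553079, 54), -1)))) = Add(7, Mul(-1, Add(429698, Rational(-54, 1214553079)))) = Add(7, Mul(-1, Rational(521891028940088, 1214553079))) = Add(7, Rational(-521891028940088, 1214553079)) = Rational(-521882527068535, 1214553079) ≈ -4.2969e+5)
Mul(-1, F) = Mul(-1, Rational(-521882527068535, 1214553079)) = Rational(521882527068535, 1214553079)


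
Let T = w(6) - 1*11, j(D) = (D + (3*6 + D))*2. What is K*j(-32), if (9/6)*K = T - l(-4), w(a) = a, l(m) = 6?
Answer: 2024/3 ≈ 674.67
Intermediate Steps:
j(D) = 36 + 4*D (j(D) = (D + (18 + D))*2 = (18 + 2*D)*2 = 36 + 4*D)
T = -5 (T = 6 - 1*11 = 6 - 11 = -5)
K = -22/3 (K = 2*(-5 - 1*6)/3 = 2*(-5 - 6)/3 = (⅔)*(-11) = -22/3 ≈ -7.3333)
K*j(-32) = -22*(36 + 4*(-32))/3 = -22*(36 - 128)/3 = -22/3*(-92) = 2024/3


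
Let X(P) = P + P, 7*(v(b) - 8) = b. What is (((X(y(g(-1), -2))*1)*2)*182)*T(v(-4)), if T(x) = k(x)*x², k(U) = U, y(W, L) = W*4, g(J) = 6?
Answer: 350957568/49 ≈ 7.1624e+6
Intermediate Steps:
y(W, L) = 4*W
v(b) = 8 + b/7
X(P) = 2*P
T(x) = x³ (T(x) = x*x² = x³)
(((X(y(g(-1), -2))*1)*2)*182)*T(v(-4)) = ((((2*(4*6))*1)*2)*182)*(8 + (⅐)*(-4))³ = ((((2*24)*1)*2)*182)*(8 - 4/7)³ = (((48*1)*2)*182)*(52/7)³ = ((48*2)*182)*(140608/343) = (96*182)*(140608/343) = 17472*(140608/343) = 350957568/49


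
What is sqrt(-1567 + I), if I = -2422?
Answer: I*sqrt(3989) ≈ 63.159*I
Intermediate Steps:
sqrt(-1567 + I) = sqrt(-1567 - 2422) = sqrt(-3989) = I*sqrt(3989)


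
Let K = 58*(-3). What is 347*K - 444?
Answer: -60822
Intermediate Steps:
K = -174
347*K - 444 = 347*(-174) - 444 = -60378 - 444 = -60822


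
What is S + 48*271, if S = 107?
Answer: 13115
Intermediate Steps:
S + 48*271 = 107 + 48*271 = 107 + 13008 = 13115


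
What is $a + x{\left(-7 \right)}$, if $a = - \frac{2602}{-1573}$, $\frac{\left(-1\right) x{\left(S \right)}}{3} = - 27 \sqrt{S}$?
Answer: $\frac{2602}{1573} + 81 i \sqrt{7} \approx 1.6542 + 214.31 i$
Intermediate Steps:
$x{\left(S \right)} = 81 \sqrt{S}$ ($x{\left(S \right)} = - 3 \left(- 27 \sqrt{S}\right) = 81 \sqrt{S}$)
$a = \frac{2602}{1573}$ ($a = \left(-2602\right) \left(- \frac{1}{1573}\right) = \frac{2602}{1573} \approx 1.6542$)
$a + x{\left(-7 \right)} = \frac{2602}{1573} + 81 \sqrt{-7} = \frac{2602}{1573} + 81 i \sqrt{7}$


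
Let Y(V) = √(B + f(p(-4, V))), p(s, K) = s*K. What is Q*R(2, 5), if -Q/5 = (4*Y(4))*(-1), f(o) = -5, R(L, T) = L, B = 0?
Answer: 40*I*√5 ≈ 89.443*I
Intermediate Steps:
p(s, K) = K*s
Y(V) = I*√5 (Y(V) = √(0 - 5) = √(-5) = I*√5)
Q = 20*I*√5 (Q = -5*4*(I*√5)*(-1) = -5*4*I*√5*(-1) = -(-20)*I*√5 = 20*I*√5 ≈ 44.721*I)
Q*R(2, 5) = (20*I*√5)*2 = 40*I*√5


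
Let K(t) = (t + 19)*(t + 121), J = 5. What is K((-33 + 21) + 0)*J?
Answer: 3815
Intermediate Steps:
K(t) = (19 + t)*(121 + t)
K((-33 + 21) + 0)*J = (2299 + ((-33 + 21) + 0)² + 140*((-33 + 21) + 0))*5 = (2299 + (-12 + 0)² + 140*(-12 + 0))*5 = (2299 + (-12)² + 140*(-12))*5 = (2299 + 144 - 1680)*5 = 763*5 = 3815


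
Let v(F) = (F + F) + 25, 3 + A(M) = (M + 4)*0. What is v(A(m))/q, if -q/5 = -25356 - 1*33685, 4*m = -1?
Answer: 19/295205 ≈ 6.4362e-5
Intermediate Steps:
m = -¼ (m = (¼)*(-1) = -¼ ≈ -0.25000)
A(M) = -3 (A(M) = -3 + (M + 4)*0 = -3 + (4 + M)*0 = -3 + 0 = -3)
q = 295205 (q = -5*(-25356 - 1*33685) = -5*(-25356 - 33685) = -5*(-59041) = 295205)
v(F) = 25 + 2*F (v(F) = 2*F + 25 = 25 + 2*F)
v(A(m))/q = (25 + 2*(-3))/295205 = (25 - 6)*(1/295205) = 19*(1/295205) = 19/295205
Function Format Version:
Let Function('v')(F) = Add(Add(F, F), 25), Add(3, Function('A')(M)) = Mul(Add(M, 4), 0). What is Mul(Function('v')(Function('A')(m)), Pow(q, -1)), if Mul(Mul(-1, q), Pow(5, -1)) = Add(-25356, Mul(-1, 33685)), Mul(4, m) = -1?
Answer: Rational(19, 295205) ≈ 6.4362e-5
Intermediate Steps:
m = Rational(-1, 4) (m = Mul(Rational(1, 4), -1) = Rational(-1, 4) ≈ -0.25000)
Function('A')(M) = -3 (Function('A')(M) = Add(-3, Mul(Add(M, 4), 0)) = Add(-3, Mul(Add(4, M), 0)) = Add(-3, 0) = -3)
q = 295205 (q = Mul(-5, Add(-25356, Mul(-1, 33685))) = Mul(-5, Add(-25356, -33685)) = Mul(-5, -59041) = 295205)
Function('v')(F) = Add(25, Mul(2, F)) (Function('v')(F) = Add(Mul(2, F), 25) = Add(25, Mul(2, F)))
Mul(Function('v')(Function('A')(m)), Pow(q, -1)) = Mul(Add(25, Mul(2, -3)), Pow(295205, -1)) = Mul(Add(25, -6), Rational(1, 295205)) = Mul(19, Rational(1, 295205)) = Rational(19, 295205)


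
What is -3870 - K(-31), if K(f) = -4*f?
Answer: -3994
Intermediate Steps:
-3870 - K(-31) = -3870 - (-4)*(-31) = -3870 - 1*124 = -3870 - 124 = -3994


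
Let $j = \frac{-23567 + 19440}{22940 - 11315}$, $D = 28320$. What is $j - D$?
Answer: $- \frac{329224127}{11625} \approx -28320.0$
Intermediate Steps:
$j = - \frac{4127}{11625}$ ($j = - \frac{4127}{22940 - 11315} = - \frac{4127}{11625} \approx -0.35501$)
$j - D = - \frac{4127}{11625} - 28320 = - \frac{329224127}{11625}$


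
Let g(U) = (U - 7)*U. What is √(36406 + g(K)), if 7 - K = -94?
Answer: 30*√51 ≈ 214.24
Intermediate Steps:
K = 101 (K = 7 - 1*(-94) = 7 + 94 = 101)
g(U) = U*(-7 + U) (g(U) = (-7 + U)*U = U*(-7 + U))
√(36406 + g(K)) = √(36406 + 101*(-7 + 101)) = √(36406 + 101*94) = √(36406 + 9494) = √45900 = 30*√51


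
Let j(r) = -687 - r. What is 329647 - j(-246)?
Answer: 330088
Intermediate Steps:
329647 - j(-246) = 329647 - (-687 - 1*(-246)) = 329647 - (-687 + 246) = 329647 - 1*(-441) = 329647 + 441 = 330088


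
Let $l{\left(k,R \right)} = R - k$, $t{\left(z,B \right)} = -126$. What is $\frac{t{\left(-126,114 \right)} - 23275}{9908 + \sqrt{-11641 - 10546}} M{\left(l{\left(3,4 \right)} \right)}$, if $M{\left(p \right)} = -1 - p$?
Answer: $\frac{463714216}{98190651} - \frac{46802 i \sqrt{22187}}{98190651} \approx 4.7226 - 0.070998 i$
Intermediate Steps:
$\frac{t{\left(-126,114 \right)} - 23275}{9908 + \sqrt{-11641 - 10546}} M{\left(l{\left(3,4 \right)} \right)} = \frac{-126 - 23275}{9908 + \sqrt{-11641 - 10546}} \left(-1 - \left(4 - 3\right)\right) = - \frac{23401}{9908 + \sqrt{-22187}} \left(-1 - \left(4 - 3\right)\right) = - \frac{23401}{9908 + i \sqrt{22187}} \left(-1 - 1\right) = - \frac{23401}{9908 + i \sqrt{22187}} \left(-2\right) = \frac{46802}{9908 + i \sqrt{22187}}$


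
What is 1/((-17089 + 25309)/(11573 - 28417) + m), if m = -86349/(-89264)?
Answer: 375890704/180178119 ≈ 2.0862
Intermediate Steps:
m = 86349/89264 (m = -86349*(-1/89264) = 86349/89264 ≈ 0.96734)
1/((-17089 + 25309)/(11573 - 28417) + m) = 1/((-17089 + 25309)/(11573 - 28417) + 86349/89264) = 1/(8220/(-16844) + 86349/89264) = 1/(8220*(-1/16844) + 86349/89264) = 1/(-2055/4211 + 86349/89264) = 1/(180178119/375890704) = 375890704/180178119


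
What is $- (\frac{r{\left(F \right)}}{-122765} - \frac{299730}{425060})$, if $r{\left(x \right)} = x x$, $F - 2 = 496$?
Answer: $\frac{14221293369}{5218249090} \approx 2.7253$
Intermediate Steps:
$F = 498$ ($F = 2 + 496 = 498$)
$r{\left(x \right)} = x^{2}$
$- (\frac{r{\left(F \right)}}{-122765} - \frac{299730}{425060}) = - (\frac{498^{2}}{-122765} - \frac{299730}{425060}) = - (248004 \left(- \frac{1}{122765}\right) - \frac{29973}{42506}) = - (- \frac{248004}{122765} - \frac{29973}{42506}) = \left(-1\right) \left(- \frac{14221293369}{5218249090}\right) = \frac{14221293369}{5218249090}$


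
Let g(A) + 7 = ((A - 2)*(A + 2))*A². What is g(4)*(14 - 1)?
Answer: 2405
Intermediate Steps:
g(A) = -7 + A²*(-2 + A)*(2 + A) (g(A) = -7 + ((A - 2)*(A + 2))*A² = -7 + ((-2 + A)*(2 + A))*A² = -7 + A²*(-2 + A)*(2 + A))
g(4)*(14 - 1) = (-7 + 4⁴ - 4*4²)*(14 - 1) = (-7 + 256 - 4*16)*13 = (-7 + 256 - 64)*13 = 185*13 = 2405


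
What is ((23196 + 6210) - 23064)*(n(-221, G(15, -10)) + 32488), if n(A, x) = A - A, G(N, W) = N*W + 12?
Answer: 206038896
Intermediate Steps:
G(N, W) = 12 + N*W
n(A, x) = 0
((23196 + 6210) - 23064)*(n(-221, G(15, -10)) + 32488) = ((23196 + 6210) - 23064)*(0 + 32488) = (29406 - 23064)*32488 = 6342*32488 = 206038896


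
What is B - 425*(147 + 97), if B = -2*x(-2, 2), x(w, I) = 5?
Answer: -103710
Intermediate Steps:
B = -10 (B = -2*5 = -10)
B - 425*(147 + 97) = -10 - 425*(147 + 97) = -10 - 425*244 = -10 - 103700 = -103710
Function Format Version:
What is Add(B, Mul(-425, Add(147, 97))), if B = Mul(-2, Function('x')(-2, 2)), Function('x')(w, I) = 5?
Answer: -103710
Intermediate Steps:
B = -10 (B = Mul(-2, 5) = -10)
Add(B, Mul(-425, Add(147, 97))) = Add(-10, Mul(-425, Add(147, 97))) = Add(-10, Mul(-425, 244)) = Add(-10, -103700) = -103710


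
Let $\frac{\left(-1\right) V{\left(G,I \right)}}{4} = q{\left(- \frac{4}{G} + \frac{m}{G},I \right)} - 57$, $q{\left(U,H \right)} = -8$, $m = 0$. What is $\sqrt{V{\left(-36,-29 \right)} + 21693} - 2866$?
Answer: $-2866 + \sqrt{21953} \approx -2717.8$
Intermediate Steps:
$V{\left(G,I \right)} = 260$ ($V{\left(G,I \right)} = - 4 \left(-8 - 57\right) = \left(-4\right) \left(-65\right) = 260$)
$\sqrt{V{\left(-36,-29 \right)} + 21693} - 2866 = \sqrt{260 + 21693} - 2866 = \sqrt{21953} - 2866 = -2866 + \sqrt{21953}$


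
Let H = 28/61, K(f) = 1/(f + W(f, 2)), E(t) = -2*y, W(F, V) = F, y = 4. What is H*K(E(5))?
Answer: -7/244 ≈ -0.028689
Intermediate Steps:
E(t) = -8 (E(t) = -2*4 = -8)
K(f) = 1/(2*f) (K(f) = 1/(f + f) = 1/(2*f))
H = 28/61 (H = 28*(1/61) = 28/61 ≈ 0.45902)
H*K(E(5)) = 28*((½)/(-8))/61 = 28*((½)*(-⅛))/61 = (28/61)*(-1/16) = -7/244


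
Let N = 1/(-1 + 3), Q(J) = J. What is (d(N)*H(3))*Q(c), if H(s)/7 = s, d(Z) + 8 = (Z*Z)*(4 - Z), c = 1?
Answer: -1197/8 ≈ -149.63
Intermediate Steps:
N = 1/2 ≈ 0.50000
d(Z) = -8 + Z**2*(4 - Z) (d(Z) = -8 + (Z*Z)*(4 - Z) = -8 + Z**2*(4 - Z))
H(s) = 7*s
(d(N)*H(3))*Q(c) = ((-8 - (1/2)**3 + 4*(1/2)**2)*(7*3))*1 = ((-8 - 1*1/8 + 4*(1/4))*21)*1 = ((-8 - 1/8 + 1)*21)*1 = -57/8*21*1 = -1197/8*1 = -1197/8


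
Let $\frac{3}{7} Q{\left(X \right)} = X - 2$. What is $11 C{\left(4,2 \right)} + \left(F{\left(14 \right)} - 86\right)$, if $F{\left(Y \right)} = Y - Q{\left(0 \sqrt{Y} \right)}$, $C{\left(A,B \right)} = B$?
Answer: $- \frac{136}{3} \approx -45.333$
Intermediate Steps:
$Q{\left(X \right)} = - \frac{14}{3} + \frac{7 X}{3}$ ($Q{\left(X \right)} = \frac{7 \left(X - 2\right)}{3} = \frac{7 \left(-2 + X\right)}{3} = - \frac{14}{3} + \frac{7 X}{3}$)
$F{\left(Y \right)} = \frac{14}{3} + Y$ ($F{\left(Y \right)} = Y - \left(- \frac{14}{3} + \frac{7 \cdot 0 \sqrt{Y}}{3}\right) = Y - \left(- \frac{14}{3} + \frac{7}{3} \cdot 0\right) = Y - \left(- \frac{14}{3} + 0\right) = Y - - \frac{14}{3} = Y + \frac{14}{3} = \frac{14}{3} + Y$)
$11 C{\left(4,2 \right)} + \left(F{\left(14 \right)} - 86\right) = 11 \cdot 2 + \left(\left(\frac{14}{3} + 14\right) - 86\right) = 22 + \left(\frac{56}{3} - 86\right) = 22 - \frac{202}{3} = - \frac{136}{3}$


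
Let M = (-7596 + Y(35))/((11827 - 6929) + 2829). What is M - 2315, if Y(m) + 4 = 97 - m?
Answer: -17895543/7727 ≈ -2316.0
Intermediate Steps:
Y(m) = 93 - m (Y(m) = -4 + (97 - m) = 93 - m)
M = -7538/7727 (M = (-7596 + (93 - 1*35))/((11827 - 6929) + 2829) = (-7596 + (93 - 35))/(4898 + 2829) = (-7596 + 58)/7727 = -7538*1/7727 = -7538/7727 ≈ -0.97554)
M - 2315 = -7538/7727 - 2315 = -17895543/7727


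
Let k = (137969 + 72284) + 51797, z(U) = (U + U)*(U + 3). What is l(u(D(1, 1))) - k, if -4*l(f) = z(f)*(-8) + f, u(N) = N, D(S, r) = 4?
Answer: -261939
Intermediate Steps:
z(U) = 2*U*(3 + U) (z(U) = (2*U)*(3 + U) = 2*U*(3 + U))
l(f) = -f/4 + 4*f*(3 + f) (l(f) = -((2*f*(3 + f))*(-8) + f)/4 = -(-16*f*(3 + f) + f)/4 = -(f - 16*f*(3 + f))/4 = -f/4 + 4*f*(3 + f))
k = 262050 (k = 210253 + 51797 = 262050)
l(u(D(1, 1))) - k = (1/4)*4*(47 + 16*4) - 1*262050 = (1/4)*4*(47 + 64) - 262050 = (1/4)*4*111 - 262050 = 111 - 262050 = -261939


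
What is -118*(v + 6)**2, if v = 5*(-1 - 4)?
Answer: -42598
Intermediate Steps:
v = -25 (v = 5*(-5) = -25)
-118*(v + 6)**2 = -118*(-25 + 6)**2 = -118*(-19)**2 = -118*361 = -42598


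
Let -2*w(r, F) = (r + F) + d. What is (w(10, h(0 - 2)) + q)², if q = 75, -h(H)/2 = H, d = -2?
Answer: 4761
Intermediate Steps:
h(H) = -2*H
w(r, F) = 1 - F/2 - r/2 (w(r, F) = -((r + F) - 2)/2 = -((F + r) - 2)/2 = -(-2 + F + r)/2 = 1 - F/2 - r/2)
(w(10, h(0 - 2)) + q)² = ((1 - (-1)*(0 - 2) - ½*10) + 75)² = ((1 - (-1)*(-2) - 5) + 75)² = ((1 - ½*4 - 5) + 75)² = ((1 - 2 - 5) + 75)² = (-6 + 75)² = 69² = 4761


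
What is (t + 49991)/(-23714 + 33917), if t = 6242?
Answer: 56233/10203 ≈ 5.5114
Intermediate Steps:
(t + 49991)/(-23714 + 33917) = (6242 + 49991)/(-23714 + 33917) = 56233/10203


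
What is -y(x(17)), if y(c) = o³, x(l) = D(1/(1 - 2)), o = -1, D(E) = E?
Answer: 1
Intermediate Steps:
x(l) = -1 (x(l) = 1/(1 - 2) = 1/(-1) = -1)
y(c) = -1 (y(c) = (-1)³ = -1)
-y(x(17)) = -1*(-1) = 1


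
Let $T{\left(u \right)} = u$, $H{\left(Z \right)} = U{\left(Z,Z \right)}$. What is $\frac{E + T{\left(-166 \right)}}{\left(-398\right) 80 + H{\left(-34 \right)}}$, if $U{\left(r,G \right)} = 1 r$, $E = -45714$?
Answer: $\frac{22940}{15937} \approx 1.4394$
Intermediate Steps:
$U{\left(r,G \right)} = r$
$H{\left(Z \right)} = Z$
$\frac{E + T{\left(-166 \right)}}{\left(-398\right) 80 + H{\left(-34 \right)}} = \frac{-45714 - 166}{\left(-398\right) 80 - 34} = - \frac{45880}{-31840 - 34} = - \frac{45880}{-31874} = \left(-45880\right) \left(- \frac{1}{31874}\right) = \frac{22940}{15937}$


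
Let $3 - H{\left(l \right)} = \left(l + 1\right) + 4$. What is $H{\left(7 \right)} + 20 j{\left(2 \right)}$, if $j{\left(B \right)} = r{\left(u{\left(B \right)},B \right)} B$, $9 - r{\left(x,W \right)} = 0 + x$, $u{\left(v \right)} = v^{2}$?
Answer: $191$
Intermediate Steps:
$H{\left(l \right)} = -2 - l$ ($H{\left(l \right)} = 3 - \left(\left(l + 1\right) + 4\right) = 3 - \left(\left(1 + l\right) + 4\right) = 3 - \left(5 + l\right) = -2 - l$)
$r{\left(x,W \right)} = 9 - x$ ($r{\left(x,W \right)} = 9 - \left(0 + x\right) = 9 - x$)
$j{\left(B \right)} = B \left(9 - B^{2}\right)$ ($j{\left(B \right)} = \left(9 - B^{2}\right) B = B \left(9 - B^{2}\right)$)
$H{\left(7 \right)} + 20 j{\left(2 \right)} = \left(-2 - 7\right) + 20 \cdot 2 \left(9 - 2^{2}\right) = \left(-2 - 7\right) + 20 \cdot 2 \left(9 - 4\right) = -9 + 20 \cdot 2 \left(9 - 4\right) = -9 + 20 \cdot 2 \cdot 5 = -9 + 20 \cdot 10 = -9 + 200 = 191$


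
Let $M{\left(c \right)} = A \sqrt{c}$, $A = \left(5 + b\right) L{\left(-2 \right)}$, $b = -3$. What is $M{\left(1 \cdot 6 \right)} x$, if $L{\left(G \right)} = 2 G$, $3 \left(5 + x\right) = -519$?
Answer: $1424 \sqrt{6} \approx 3488.1$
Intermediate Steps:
$x = -178$ ($x = -5 + \frac{1}{3} \left(-519\right) = -5 - 173 = -178$)
$A = -8$ ($A = \left(5 - 3\right) 2 \left(-2\right) = 2 \left(-4\right) = -8$)
$M{\left(c \right)} = - 8 \sqrt{c}$
$M{\left(1 \cdot 6 \right)} x = - 8 \sqrt{1 \cdot 6} \left(-178\right) = - 8 \sqrt{6} \left(-178\right) = 1424 \sqrt{6}$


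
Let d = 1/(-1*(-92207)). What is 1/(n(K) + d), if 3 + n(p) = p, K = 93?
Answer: 92207/8298631 ≈ 0.011111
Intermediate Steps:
n(p) = -3 + p
d = 1/92207 ≈ 1.0845e-5
1/(n(K) + d) = 1/((-3 + 93) + 1/92207) = 1/(90 + 1/92207) = 1/(8298631/92207) = 92207/8298631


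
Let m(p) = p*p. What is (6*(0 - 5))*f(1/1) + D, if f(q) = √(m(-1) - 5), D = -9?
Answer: -9 - 60*I ≈ -9.0 - 60.0*I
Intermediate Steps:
m(p) = p²
f(q) = 2*I (f(q) = √((-1)² - 5) = √(1 - 5) = √(-4) = 2*I)
(6*(0 - 5))*f(1/1) + D = (6*(0 - 5))*(2*I) - 9 = (6*(-5))*(2*I) - 9 = -60*I - 9 = -9 - 60*I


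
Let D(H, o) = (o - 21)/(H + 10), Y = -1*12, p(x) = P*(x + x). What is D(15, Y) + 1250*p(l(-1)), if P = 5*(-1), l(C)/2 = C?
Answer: 624967/25 ≈ 24999.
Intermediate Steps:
l(C) = 2*C
P = -5
p(x) = -10*x (p(x) = -5*(x + x) = -10*x)
Y = -12
D(H, o) = (-21 + o)/(10 + H)
D(15, Y) + 1250*p(l(-1)) = (-21 - 12)/(10 + 15) + 1250*(-20*(-1)) = -33/25 + 1250*(-10*(-2)) = (1/25)*(-33) + 1250*20 = -33/25 + 25000 = 624967/25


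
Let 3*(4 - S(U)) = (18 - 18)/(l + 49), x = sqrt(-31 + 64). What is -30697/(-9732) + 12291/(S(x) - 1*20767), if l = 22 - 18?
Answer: 57527311/22451724 ≈ 2.5623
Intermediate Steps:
l = 4
x = sqrt(33) ≈ 5.7446
S(U) = 4 (S(U) = 4 - (18 - 18)/(3*(4 + 49)) = 4 - 0/53 = 4 - 1/3*0 = 4 + 0 = 4)
-30697/(-9732) + 12291/(S(x) - 1*20767) = -30697/(-9732) + 12291/(4 - 1*20767) = -30697*(-1/9732) + 12291/(4 - 20767) = 30697/9732 + 12291/(-20763) = 30697/9732 + 12291*(-1/20763) = 30697/9732 - 4097/6921 = 57527311/22451724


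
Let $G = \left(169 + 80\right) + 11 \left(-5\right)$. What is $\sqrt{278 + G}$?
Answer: $2 \sqrt{118} \approx 21.726$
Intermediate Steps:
$G = 194$ ($G = 249 - 55 = 194$)
$\sqrt{278 + G} = \sqrt{278 + 194} = \sqrt{472} = 2 \sqrt{118}$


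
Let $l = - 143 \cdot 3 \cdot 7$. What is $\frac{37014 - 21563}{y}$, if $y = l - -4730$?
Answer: $\frac{15451}{1727} \approx 8.9467$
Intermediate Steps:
$l = -3003$ ($l = \left(-143\right) 21 = -3003$)
$y = 1727$ ($y = -3003 - -4730 = -3003 + 4730 = 1727$)
$\frac{37014 - 21563}{y} = \frac{37014 - 21563}{1727} = 15451 \cdot \frac{1}{1727} = \frac{15451}{1727}$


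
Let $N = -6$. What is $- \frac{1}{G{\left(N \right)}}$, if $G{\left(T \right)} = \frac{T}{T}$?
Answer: $-1$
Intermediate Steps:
$G{\left(T \right)} = 1$
$- \frac{1}{G{\left(N \right)}} = - 1^{-1} = \left(-1\right) 1 = -1$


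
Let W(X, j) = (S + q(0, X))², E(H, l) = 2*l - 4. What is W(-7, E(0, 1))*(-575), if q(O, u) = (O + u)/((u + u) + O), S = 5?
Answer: -69575/4 ≈ -17394.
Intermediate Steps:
E(H, l) = -4 + 2*l
q(O, u) = (O + u)/(O + 2*u) (q(O, u) = (O + u)/(2*u + O) = (O + u)/(O + 2*u))
W(X, j) = 121/4 (W(X, j) = (5 + (0 + X)/(0 + 2*X))² = (5 + X/((2*X)))² = (5 + (1/(2*X))*X)² = (5 + ½)² = (11/2)² = 121/4)
W(-7, E(0, 1))*(-575) = (121/4)*(-575) = -69575/4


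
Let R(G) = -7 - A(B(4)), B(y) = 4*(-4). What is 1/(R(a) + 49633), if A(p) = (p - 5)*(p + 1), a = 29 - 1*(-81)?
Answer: 1/49311 ≈ 2.0279e-5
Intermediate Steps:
B(y) = -16
a = 110 (a = 29 + 81 = 110)
A(p) = (1 + p)*(-5 + p) (A(p) = (-5 + p)*(1 + p) = (1 + p)*(-5 + p))
R(G) = -322 (R(G) = -7 - (-5 + (-16)² - 4*(-16)) = -7 - (-5 + 256 + 64) = -7 - 1*315 = -7 - 315 = -322)
1/(R(a) + 49633) = 1/(-322 + 49633) = 1/49311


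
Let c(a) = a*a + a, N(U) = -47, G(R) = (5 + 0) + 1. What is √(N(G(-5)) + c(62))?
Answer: √3859 ≈ 62.121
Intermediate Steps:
G(R) = 6 (G(R) = 5 + 1 = 6)
c(a) = a + a² (c(a) = a² + a = a + a²)
√(N(G(-5)) + c(62)) = √(-47 + 62*(1 + 62)) = √(-47 + 62*63) = √(-47 + 3906) = √3859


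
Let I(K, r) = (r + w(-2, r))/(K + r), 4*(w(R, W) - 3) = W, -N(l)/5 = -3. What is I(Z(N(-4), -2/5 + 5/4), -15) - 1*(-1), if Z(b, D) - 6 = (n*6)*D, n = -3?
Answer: 89/54 ≈ 1.6481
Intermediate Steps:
N(l) = 15 (N(l) = -5*(-3) = 15)
w(R, W) = 3 + W/4
Z(b, D) = 6 - 18*D (Z(b, D) = 6 + (-3*6)*D = 6 - 18*D)
I(K, r) = (3 + 5*r/4)/(K + r) (I(K, r) = (r + (3 + r/4))/(K + r) = (3 + 5*r/4)/(K + r))
I(Z(N(-4), -2/5 + 5/4), -15) - 1*(-1) = (3 + (5/4)*(-15))/((6 - 18*(-2/5 + 5/4)) - 15) - 1*(-1) = (3 - 75/4)/((6 - 18*(-2*⅕ + 5*(¼))) - 15) + 1 = -63/4/((6 - 18*(-⅖ + 5/4)) - 15) + 1 = -63/4/((6 - 18*17/20) - 15) + 1 = -63/4/((6 - 153/10) - 15) + 1 = -63/4/(-93/10 - 15) + 1 = -63/4/(-243/10) + 1 = -10/243*(-63/4) + 1 = 35/54 + 1 = 89/54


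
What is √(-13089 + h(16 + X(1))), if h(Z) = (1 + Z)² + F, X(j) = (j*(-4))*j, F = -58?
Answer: 3*I*√1442 ≈ 113.92*I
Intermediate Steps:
X(j) = -4*j² (X(j) = (-4*j)*j = -4*j²)
h(Z) = -58 + (1 + Z)² (h(Z) = (1 + Z)² - 58 = -58 + (1 + Z)²)
√(-13089 + h(16 + X(1))) = √(-13089 + (-58 + (1 + (16 - 4*1²))²)) = √(-13089 + (-58 + (1 + (16 - 4*1))²)) = √(-13089 + (-58 + (1 + (16 - 4))²)) = √(-13089 + (-58 + (1 + 12)²)) = √(-13089 + (-58 + 13²)) = √(-13089 + (-58 + 169)) = √(-13089 + 111) = √(-12978) = 3*I*√1442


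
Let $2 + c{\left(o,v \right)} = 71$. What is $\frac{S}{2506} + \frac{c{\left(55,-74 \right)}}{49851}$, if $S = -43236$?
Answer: $- \frac{359197487}{20821101} \approx -17.252$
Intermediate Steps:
$c{\left(o,v \right)} = 69$ ($c{\left(o,v \right)} = -2 + 71 = 69$)
$\frac{S}{2506} + \frac{c{\left(55,-74 \right)}}{49851} = - \frac{43236}{2506} + \frac{69}{49851} = \left(-43236\right) \frac{1}{2506} + 69 \cdot \frac{1}{49851} = - \frac{21618}{1253} + \frac{23}{16617} = - \frac{359197487}{20821101}$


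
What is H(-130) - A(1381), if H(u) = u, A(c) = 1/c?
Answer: -179531/1381 ≈ -130.00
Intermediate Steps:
H(-130) - A(1381) = -130 - 1/1381 = -179531/1381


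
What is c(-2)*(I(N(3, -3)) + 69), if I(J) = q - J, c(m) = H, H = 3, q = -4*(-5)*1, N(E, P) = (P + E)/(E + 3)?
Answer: 267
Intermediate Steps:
N(E, P) = (E + P)/(3 + E)
q = 20 (q = 20*1 = 20)
c(m) = 3
I(J) = 20 - J
c(-2)*(I(N(3, -3)) + 69) = 3*((20 - (3 - 3)/(3 + 3)) + 69) = 3*((20 - 0/6) + 69) = 3*((20 - 1*0) + 69) = 3*((20 + 0) + 69) = 3*(20 + 69) = 3*89 = 267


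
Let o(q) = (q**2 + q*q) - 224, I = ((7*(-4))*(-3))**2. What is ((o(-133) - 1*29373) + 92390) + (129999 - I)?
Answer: 221114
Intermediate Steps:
I = 7056 (I = (-28*(-3))**2 = 84**2 = 7056)
o(q) = -224 + 2*q**2 (o(q) = (q**2 + q**2) - 224 = 2*q**2 - 224 = -224 + 2*q**2)
((o(-133) - 1*29373) + 92390) + (129999 - I) = (((-224 + 2*(-133)**2) - 1*29373) + 92390) + (129999 - 1*7056) = (((-224 + 2*17689) - 29373) + 92390) + (129999 - 7056) = (((-224 + 35378) - 29373) + 92390) + 122943 = ((35154 - 29373) + 92390) + 122943 = (5781 + 92390) + 122943 = 98171 + 122943 = 221114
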